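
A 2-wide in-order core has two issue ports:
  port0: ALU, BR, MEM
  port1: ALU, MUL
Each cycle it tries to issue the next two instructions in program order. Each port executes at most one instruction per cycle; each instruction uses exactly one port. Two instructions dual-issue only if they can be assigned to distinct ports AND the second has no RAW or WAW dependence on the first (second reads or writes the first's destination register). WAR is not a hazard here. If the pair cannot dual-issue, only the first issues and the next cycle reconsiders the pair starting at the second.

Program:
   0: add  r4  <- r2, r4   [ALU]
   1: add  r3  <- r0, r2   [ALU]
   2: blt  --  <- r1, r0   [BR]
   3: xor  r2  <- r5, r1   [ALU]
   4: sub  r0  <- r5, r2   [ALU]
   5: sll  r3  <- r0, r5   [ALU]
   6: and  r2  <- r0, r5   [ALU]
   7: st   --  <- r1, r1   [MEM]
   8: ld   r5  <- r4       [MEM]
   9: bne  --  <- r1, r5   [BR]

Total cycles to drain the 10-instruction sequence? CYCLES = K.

CYCLES = 7

t=0 i0+i1:add.ALU add.ALU ; pair
t=1 i2+i3:blt.BR xor.ALU ; pair
t=2 i4:sub.ALU ; RAW r0
t=3 i5+i6:sll.ALU and.ALU ; pair
t=4 i7:st.MEM ; no-port MEM/MEM
t=5 i8:ld.MEM ; no-port MEM/BR
t=6 i9:bne.BR ; tail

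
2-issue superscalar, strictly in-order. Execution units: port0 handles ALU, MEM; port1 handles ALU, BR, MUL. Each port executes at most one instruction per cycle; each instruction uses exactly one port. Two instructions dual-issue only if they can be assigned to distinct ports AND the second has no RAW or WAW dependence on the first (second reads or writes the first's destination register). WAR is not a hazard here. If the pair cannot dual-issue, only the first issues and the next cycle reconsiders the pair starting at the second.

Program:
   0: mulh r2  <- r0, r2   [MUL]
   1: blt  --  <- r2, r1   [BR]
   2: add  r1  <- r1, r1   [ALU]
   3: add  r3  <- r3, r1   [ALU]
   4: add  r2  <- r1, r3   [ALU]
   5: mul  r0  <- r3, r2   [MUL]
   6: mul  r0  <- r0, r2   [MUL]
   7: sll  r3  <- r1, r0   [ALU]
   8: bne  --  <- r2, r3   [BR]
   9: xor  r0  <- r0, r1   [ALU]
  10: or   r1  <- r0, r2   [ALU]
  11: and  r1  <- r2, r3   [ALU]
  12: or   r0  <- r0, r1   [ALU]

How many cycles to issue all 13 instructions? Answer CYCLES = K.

CYCLES = 11

  cy0 -> i0 (mulh.MUL) no-port MUL/BR
  cy1 -> i1&i2 (blt.BR;add.ALU) pair
  cy2 -> i3 (add.ALU) RAW r3
  cy3 -> i4 (add.ALU) RAW r2
  cy4 -> i5 (mul.MUL) no-port MUL/MUL
  cy5 -> i6 (mul.MUL) RAW r0
  cy6 -> i7 (sll.ALU) RAW r3
  cy7 -> i8&i9 (bne.BR;xor.ALU) pair
  cy8 -> i10 (or.ALU) WAW r1
  cy9 -> i11 (and.ALU) RAW r1
  cy10 -> i12 (or.ALU) tail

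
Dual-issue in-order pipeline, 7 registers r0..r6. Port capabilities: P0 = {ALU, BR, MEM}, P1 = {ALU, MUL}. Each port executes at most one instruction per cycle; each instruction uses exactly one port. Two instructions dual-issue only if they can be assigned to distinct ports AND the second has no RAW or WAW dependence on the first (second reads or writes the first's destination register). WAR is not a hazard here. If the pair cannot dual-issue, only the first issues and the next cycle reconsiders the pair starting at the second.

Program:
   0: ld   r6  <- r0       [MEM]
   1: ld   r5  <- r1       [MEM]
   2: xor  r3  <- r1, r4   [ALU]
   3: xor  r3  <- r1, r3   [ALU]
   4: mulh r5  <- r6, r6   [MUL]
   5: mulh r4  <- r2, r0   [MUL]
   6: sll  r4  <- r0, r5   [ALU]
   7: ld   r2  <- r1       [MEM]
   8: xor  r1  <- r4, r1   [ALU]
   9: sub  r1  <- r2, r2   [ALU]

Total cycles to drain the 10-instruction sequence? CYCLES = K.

CYCLES = 7

t=0 i0:ld.MEM ; no-port MEM/MEM
t=1 i1&i2:ld.MEM;xor.ALU ; 2-wide
t=2 i3&i4:xor.ALU;mulh.MUL ; 2-wide
t=3 i5:mulh.MUL ; WAW r4
t=4 i6&i7:sll.ALU;ld.MEM ; 2-wide
t=5 i8:xor.ALU ; WAW r1
t=6 i9:sub.ALU ; tail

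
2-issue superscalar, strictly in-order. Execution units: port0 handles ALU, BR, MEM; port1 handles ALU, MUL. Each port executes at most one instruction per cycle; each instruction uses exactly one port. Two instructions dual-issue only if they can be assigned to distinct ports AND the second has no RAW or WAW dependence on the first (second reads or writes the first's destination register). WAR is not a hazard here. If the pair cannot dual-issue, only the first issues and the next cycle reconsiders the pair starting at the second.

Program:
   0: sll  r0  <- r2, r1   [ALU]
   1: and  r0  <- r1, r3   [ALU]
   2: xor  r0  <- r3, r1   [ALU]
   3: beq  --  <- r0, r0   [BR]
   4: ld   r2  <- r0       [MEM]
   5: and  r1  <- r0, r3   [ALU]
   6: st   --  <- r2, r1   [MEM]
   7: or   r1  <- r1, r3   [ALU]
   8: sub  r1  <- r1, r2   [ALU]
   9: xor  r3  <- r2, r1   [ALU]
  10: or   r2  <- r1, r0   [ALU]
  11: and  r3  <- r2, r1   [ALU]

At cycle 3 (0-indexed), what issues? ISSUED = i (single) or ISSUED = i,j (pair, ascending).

t=0 i0:sll.ALU ; WAW r0
t=1 i1:and.ALU ; WAW r0
t=2 i2:xor.ALU ; RAW r0
t=3 i3:beq.BR ; no-port BR/MEM
t=4 i4,i5:ld.MEM and.ALU ; dual
t=5 i6,i7:st.MEM or.ALU ; dual
t=6 i8:sub.ALU ; RAW r1
t=7 i9,i10:xor.ALU or.ALU ; dual
t=8 i11:and.ALU ; tail

ISSUED = 3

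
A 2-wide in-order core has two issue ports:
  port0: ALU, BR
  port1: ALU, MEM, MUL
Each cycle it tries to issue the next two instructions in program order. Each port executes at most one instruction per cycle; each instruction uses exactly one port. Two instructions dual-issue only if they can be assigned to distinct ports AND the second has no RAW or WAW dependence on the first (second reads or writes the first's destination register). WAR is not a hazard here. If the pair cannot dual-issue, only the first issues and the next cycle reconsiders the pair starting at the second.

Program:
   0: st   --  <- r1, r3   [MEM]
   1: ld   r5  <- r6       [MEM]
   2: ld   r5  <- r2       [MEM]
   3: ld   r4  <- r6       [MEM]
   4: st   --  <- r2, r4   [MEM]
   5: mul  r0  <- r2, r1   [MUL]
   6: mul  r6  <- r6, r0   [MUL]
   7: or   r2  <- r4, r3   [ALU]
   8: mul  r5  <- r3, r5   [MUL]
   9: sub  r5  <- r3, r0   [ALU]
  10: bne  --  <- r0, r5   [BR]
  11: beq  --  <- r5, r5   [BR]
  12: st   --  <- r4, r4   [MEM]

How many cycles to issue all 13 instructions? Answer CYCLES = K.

[0] i0  st.MEM  -- no-port MEM/MEM
[1] i1  ld.MEM  -- no-port MEM/MEM
[2] i2  ld.MEM  -- no-port MEM/MEM
[3] i3  ld.MEM  -- no-port MEM/MEM
[4] i4  st.MEM  -- no-port MEM/MUL
[5] i5  mul.MUL  -- no-port MUL/MUL
[6] i6/i7  mul.MUL+or.ALU  -- pair
[7] i8  mul.MUL  -- WAW r5
[8] i9  sub.ALU  -- RAW r5
[9] i10  bne.BR  -- no-port BR/BR
[10] i11/i12  beq.BR+st.MEM  -- pair

CYCLES = 11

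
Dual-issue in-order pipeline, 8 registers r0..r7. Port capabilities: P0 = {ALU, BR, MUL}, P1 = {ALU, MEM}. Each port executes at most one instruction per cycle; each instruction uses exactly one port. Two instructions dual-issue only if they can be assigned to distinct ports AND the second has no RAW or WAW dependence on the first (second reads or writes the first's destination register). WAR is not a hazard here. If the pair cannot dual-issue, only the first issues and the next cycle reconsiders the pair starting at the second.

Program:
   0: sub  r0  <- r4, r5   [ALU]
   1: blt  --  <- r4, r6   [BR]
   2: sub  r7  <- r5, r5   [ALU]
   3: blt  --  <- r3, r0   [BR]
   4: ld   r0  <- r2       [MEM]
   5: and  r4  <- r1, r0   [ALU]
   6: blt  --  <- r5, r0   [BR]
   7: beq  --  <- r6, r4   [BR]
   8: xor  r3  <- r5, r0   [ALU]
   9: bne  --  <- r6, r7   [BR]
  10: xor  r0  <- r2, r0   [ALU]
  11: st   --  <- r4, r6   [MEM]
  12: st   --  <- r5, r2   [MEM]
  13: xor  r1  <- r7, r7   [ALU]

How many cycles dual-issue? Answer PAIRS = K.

c0: i0&i1 sub;blt  2-wide
c1: i2&i3 sub;blt  2-wide
c2: i4 ld  RAW r0
c3: i5&i6 and;blt  2-wide
c4: i7&i8 beq;xor  2-wide
c5: i9&i10 bne;xor  2-wide
c6: i11 st  no-port MEM/MEM
c7: i12&i13 st;xor  2-wide

PAIRS = 6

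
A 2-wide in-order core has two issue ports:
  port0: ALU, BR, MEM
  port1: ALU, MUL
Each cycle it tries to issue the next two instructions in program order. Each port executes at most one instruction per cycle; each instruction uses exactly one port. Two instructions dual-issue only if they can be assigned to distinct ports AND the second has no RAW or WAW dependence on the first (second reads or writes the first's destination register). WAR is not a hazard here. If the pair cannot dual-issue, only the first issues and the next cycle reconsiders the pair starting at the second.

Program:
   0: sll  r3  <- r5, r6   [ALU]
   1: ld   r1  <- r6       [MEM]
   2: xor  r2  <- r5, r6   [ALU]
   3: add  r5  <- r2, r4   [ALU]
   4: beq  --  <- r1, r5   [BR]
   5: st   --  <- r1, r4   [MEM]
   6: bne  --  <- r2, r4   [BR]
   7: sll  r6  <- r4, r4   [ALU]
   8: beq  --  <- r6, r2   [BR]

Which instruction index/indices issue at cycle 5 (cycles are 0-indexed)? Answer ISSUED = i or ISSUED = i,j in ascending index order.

  cy0 -> i0,i1 (sll;ld) 2-wide
  cy1 -> i2 (xor) RAW r2
  cy2 -> i3 (add) RAW r5
  cy3 -> i4 (beq) no-port BR/MEM
  cy4 -> i5 (st) no-port MEM/BR
  cy5 -> i6,i7 (bne;sll) 2-wide
  cy6 -> i8 (beq) tail

ISSUED = 6,7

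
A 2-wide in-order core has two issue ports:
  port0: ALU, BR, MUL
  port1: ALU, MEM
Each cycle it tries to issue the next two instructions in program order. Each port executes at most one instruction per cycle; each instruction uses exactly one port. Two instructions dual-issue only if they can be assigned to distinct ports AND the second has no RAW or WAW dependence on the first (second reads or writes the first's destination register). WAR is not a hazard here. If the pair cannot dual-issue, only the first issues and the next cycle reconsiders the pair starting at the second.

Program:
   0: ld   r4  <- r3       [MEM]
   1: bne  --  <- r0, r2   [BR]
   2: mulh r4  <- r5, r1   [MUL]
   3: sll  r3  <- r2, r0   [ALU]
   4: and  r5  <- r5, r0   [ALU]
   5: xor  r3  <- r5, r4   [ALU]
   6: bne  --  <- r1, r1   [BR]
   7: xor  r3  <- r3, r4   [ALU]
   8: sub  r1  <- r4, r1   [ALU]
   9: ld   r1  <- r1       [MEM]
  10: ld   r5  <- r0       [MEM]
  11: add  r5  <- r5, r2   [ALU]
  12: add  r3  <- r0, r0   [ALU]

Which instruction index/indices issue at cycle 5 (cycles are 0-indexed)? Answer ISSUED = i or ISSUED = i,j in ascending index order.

  cy0 -> i0/i1 (ld bne) dual
  cy1 -> i2/i3 (mulh sll) dual
  cy2 -> i4 (and) RAW r5
  cy3 -> i5/i6 (xor bne) dual
  cy4 -> i7/i8 (xor sub) dual
  cy5 -> i9 (ld) no-port MEM/MEM
  cy6 -> i10 (ld) RAW+WAW r5
  cy7 -> i11/i12 (add add) dual

ISSUED = 9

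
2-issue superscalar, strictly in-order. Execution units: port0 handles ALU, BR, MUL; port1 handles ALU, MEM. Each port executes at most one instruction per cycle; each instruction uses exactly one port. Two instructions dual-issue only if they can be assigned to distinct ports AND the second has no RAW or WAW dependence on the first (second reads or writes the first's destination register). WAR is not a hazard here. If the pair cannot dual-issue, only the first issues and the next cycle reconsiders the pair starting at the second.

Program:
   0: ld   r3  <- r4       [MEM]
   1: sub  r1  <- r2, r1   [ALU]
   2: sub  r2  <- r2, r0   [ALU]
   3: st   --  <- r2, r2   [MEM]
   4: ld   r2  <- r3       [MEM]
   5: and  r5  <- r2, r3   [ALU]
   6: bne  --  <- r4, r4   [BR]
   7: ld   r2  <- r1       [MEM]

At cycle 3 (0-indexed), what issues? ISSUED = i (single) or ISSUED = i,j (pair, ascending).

[0] i0,i1  ld;sub  -- pair
[1] i2  sub  -- RAW r2
[2] i3  st  -- no-port MEM/MEM
[3] i4  ld  -- RAW r2
[4] i5,i6  and;bne  -- pair
[5] i7  ld  -- tail

ISSUED = 4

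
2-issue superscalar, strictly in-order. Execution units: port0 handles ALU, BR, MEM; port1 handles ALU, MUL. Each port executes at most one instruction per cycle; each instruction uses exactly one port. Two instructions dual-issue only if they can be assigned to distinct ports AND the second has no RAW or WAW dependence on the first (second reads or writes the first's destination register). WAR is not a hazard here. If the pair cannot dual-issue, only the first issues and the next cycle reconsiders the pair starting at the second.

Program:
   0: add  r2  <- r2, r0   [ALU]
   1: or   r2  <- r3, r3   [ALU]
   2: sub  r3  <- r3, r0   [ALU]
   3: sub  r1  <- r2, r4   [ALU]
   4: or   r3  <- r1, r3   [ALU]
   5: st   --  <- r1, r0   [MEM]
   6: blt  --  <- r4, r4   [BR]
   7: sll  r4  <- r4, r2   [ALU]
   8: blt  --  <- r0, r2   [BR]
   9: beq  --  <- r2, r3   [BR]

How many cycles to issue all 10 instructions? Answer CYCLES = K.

CYCLES = 7

  cy0 -> i0 (add) WAW r2
  cy1 -> i1,i2 (or+sub) 2-wide
  cy2 -> i3 (sub) RAW r1
  cy3 -> i4,i5 (or+st) 2-wide
  cy4 -> i6,i7 (blt+sll) 2-wide
  cy5 -> i8 (blt) no-port BR/BR
  cy6 -> i9 (beq) tail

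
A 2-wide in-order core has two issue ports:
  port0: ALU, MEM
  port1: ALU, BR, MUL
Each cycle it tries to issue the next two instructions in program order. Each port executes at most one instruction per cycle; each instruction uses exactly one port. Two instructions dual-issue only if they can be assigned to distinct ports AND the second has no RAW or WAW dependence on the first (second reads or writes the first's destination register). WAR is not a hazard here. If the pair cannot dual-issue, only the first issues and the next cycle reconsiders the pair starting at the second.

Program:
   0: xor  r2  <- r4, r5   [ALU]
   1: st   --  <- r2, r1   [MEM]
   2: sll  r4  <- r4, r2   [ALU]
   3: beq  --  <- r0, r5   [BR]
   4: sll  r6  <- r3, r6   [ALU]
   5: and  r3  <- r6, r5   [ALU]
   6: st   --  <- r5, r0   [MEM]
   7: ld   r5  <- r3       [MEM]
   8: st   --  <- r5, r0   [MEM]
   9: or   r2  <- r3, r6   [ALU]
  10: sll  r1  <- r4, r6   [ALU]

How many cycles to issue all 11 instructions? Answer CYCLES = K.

c0: i0 xor  RAW r2
c1: i1,i2 st;sll  dual
c2: i3,i4 beq;sll  dual
c3: i5,i6 and;st  dual
c4: i7 ld  no-port MEM/MEM
c5: i8,i9 st;or  dual
c6: i10 sll  tail

CYCLES = 7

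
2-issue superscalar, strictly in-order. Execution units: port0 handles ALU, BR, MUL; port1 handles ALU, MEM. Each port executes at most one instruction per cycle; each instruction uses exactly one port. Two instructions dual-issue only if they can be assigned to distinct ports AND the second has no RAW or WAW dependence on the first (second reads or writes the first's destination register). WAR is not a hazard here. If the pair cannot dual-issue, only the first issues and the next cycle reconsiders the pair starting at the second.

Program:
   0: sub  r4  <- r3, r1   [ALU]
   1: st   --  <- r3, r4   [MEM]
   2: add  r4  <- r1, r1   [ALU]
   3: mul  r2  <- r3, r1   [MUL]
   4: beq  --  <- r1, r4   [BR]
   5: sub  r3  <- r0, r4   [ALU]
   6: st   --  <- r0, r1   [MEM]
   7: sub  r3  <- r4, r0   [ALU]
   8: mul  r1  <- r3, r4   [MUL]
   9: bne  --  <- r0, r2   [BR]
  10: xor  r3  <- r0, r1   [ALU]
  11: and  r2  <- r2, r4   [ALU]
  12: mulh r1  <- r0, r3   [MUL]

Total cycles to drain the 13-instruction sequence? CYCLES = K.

t=0 i0:sub ; RAW r4
t=1 i1/i2:st/add ; pair
t=2 i3:mul ; no-port MUL/BR
t=3 i4/i5:beq/sub ; pair
t=4 i6/i7:st/sub ; pair
t=5 i8:mul ; no-port MUL/BR
t=6 i9/i10:bne/xor ; pair
t=7 i11/i12:and/mulh ; pair

CYCLES = 8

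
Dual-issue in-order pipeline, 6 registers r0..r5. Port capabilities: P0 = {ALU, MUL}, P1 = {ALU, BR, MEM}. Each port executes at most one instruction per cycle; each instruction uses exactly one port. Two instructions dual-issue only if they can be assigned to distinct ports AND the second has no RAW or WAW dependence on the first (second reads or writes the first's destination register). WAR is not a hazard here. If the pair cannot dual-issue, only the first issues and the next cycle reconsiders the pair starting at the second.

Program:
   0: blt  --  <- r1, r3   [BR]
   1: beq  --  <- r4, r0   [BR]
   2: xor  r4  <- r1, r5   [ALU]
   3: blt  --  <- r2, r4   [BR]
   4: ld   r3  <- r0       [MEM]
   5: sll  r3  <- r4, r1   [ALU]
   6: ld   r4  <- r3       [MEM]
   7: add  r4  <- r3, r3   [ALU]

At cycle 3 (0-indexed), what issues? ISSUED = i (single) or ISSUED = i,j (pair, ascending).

ISSUED = 4

#0 head=0: blt.BR i0 no-port BR/BR
#1 head=1: beq.BR;xor.ALU i1&i2 dual
#2 head=3: blt.BR i3 no-port BR/MEM
#3 head=4: ld.MEM i4 WAW r3
#4 head=5: sll.ALU i5 RAW r3
#5 head=6: ld.MEM i6 WAW r4
#6 head=7: add.ALU i7 tail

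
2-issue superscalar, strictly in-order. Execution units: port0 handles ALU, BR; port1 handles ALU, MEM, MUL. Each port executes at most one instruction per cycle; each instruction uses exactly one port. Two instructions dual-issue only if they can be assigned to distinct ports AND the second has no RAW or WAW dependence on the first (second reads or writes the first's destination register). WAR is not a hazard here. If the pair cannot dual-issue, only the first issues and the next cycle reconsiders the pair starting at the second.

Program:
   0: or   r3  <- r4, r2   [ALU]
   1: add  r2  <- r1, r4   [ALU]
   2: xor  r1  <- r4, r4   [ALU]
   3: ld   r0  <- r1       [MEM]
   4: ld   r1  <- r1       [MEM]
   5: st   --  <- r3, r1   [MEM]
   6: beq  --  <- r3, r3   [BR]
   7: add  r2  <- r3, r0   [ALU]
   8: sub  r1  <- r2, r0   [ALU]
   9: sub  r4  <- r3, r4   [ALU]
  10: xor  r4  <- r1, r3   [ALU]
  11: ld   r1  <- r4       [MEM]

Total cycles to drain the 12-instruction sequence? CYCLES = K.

CYCLES = 9

t=0 i0+i1:or+add ; 2-wide
t=1 i2:xor ; RAW r1
t=2 i3:ld ; no-port MEM/MEM
t=3 i4:ld ; no-port MEM/MEM
t=4 i5+i6:st+beq ; 2-wide
t=5 i7:add ; RAW r2
t=6 i8+i9:sub+sub ; 2-wide
t=7 i10:xor ; RAW r4
t=8 i11:ld ; tail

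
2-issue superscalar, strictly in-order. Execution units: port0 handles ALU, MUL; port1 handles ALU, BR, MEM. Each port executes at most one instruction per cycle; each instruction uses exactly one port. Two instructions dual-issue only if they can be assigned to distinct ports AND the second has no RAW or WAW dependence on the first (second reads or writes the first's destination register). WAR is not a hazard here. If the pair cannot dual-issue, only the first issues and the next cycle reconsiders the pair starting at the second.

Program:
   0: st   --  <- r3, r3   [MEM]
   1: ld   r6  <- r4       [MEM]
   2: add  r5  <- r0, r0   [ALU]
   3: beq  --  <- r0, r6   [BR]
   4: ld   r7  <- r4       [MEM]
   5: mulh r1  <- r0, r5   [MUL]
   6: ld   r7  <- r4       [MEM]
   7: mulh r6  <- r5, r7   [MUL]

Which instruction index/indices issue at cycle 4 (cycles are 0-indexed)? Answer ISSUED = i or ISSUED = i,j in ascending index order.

[0] i0  st  -- no-port MEM/MEM
[1] i1+i2  ld+add  -- dual
[2] i3  beq  -- no-port BR/MEM
[3] i4+i5  ld+mulh  -- dual
[4] i6  ld  -- RAW r7
[5] i7  mulh  -- tail

ISSUED = 6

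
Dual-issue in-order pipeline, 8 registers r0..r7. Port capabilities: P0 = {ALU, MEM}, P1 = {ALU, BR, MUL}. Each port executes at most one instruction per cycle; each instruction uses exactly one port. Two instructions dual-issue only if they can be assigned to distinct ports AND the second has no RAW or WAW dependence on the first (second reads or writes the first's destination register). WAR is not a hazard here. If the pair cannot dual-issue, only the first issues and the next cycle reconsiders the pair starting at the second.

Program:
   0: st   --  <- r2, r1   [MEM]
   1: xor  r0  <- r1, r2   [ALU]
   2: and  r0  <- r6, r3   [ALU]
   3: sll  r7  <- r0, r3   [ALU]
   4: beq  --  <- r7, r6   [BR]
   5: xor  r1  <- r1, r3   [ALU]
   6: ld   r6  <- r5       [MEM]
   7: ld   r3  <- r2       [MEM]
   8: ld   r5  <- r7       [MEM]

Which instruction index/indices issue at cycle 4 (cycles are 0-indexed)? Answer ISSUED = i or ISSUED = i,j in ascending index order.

ISSUED = 6

[0] i0,i1  st+xor  -- pair
[1] i2  and  -- RAW r0
[2] i3  sll  -- RAW r7
[3] i4,i5  beq+xor  -- pair
[4] i6  ld  -- no-port MEM/MEM
[5] i7  ld  -- no-port MEM/MEM
[6] i8  ld  -- tail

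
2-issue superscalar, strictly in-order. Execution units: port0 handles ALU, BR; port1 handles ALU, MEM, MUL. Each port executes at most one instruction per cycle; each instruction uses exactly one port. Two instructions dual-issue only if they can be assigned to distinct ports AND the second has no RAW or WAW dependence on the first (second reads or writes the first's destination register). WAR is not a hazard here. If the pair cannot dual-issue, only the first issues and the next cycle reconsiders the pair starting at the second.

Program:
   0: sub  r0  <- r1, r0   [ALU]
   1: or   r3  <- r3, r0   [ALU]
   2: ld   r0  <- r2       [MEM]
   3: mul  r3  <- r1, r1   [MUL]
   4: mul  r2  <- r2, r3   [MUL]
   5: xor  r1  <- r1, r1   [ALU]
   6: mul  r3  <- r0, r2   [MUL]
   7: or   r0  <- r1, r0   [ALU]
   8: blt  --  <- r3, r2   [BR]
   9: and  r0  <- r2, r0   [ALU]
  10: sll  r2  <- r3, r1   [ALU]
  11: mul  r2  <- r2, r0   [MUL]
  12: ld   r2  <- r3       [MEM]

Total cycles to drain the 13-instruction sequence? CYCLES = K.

CYCLES = 9

[0] i0  sub.ALU  -- RAW r0
[1] i1+i2  or.ALU/ld.MEM  -- pair
[2] i3  mul.MUL  -- no-port MUL/MUL
[3] i4+i5  mul.MUL/xor.ALU  -- pair
[4] i6+i7  mul.MUL/or.ALU  -- pair
[5] i8+i9  blt.BR/and.ALU  -- pair
[6] i10  sll.ALU  -- RAW+WAW r2
[7] i11  mul.MUL  -- no-port MUL/MEM
[8] i12  ld.MEM  -- tail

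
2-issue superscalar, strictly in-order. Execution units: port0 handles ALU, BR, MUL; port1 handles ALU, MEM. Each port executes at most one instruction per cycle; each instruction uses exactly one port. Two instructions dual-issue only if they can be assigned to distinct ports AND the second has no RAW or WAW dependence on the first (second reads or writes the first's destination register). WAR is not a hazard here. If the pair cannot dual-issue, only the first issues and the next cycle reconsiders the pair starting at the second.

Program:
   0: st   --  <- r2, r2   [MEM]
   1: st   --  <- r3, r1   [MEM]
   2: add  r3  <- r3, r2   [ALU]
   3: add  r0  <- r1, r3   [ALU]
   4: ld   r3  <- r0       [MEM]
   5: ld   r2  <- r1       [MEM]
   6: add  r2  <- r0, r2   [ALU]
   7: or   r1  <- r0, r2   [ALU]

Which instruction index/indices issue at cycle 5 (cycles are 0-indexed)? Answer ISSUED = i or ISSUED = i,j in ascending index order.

[0] i0  st  -- no-port MEM/MEM
[1] i1,i2  st/add  -- dual
[2] i3  add  -- RAW r0
[3] i4  ld  -- no-port MEM/MEM
[4] i5  ld  -- RAW+WAW r2
[5] i6  add  -- RAW r2
[6] i7  or  -- tail

ISSUED = 6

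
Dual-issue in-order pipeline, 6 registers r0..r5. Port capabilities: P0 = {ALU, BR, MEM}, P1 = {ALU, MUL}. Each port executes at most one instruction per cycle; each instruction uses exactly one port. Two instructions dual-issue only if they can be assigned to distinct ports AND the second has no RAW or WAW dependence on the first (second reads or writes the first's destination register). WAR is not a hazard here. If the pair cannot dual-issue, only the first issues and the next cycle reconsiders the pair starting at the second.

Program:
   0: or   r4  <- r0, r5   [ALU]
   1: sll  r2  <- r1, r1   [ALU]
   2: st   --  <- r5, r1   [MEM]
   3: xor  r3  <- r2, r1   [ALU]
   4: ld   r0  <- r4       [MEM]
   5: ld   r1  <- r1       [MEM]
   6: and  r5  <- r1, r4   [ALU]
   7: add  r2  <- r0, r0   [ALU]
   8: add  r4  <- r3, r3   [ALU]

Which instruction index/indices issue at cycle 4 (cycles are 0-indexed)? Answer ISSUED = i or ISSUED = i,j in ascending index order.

ISSUED = 6,7

  cy0 -> i0/i1 (or.ALU/sll.ALU) pair
  cy1 -> i2/i3 (st.MEM/xor.ALU) pair
  cy2 -> i4 (ld.MEM) no-port MEM/MEM
  cy3 -> i5 (ld.MEM) RAW r1
  cy4 -> i6/i7 (and.ALU/add.ALU) pair
  cy5 -> i8 (add.ALU) tail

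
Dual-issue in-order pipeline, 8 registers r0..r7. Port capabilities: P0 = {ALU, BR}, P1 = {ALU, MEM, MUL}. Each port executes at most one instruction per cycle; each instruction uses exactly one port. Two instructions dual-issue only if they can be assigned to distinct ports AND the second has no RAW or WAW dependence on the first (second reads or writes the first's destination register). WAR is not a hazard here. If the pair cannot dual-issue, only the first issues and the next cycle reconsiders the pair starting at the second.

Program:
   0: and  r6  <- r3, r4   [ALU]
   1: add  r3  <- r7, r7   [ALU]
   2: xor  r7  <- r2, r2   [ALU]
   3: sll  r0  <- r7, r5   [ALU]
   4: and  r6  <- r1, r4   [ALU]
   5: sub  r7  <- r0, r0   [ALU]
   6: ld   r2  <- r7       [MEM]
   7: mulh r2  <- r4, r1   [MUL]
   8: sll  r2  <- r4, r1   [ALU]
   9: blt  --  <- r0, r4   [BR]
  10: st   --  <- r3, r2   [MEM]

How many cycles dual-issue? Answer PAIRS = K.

  cy0 -> i0&i1 (and+add) dual
  cy1 -> i2 (xor) RAW r7
  cy2 -> i3&i4 (sll+and) dual
  cy3 -> i5 (sub) RAW r7
  cy4 -> i6 (ld) no-port MEM/MUL
  cy5 -> i7 (mulh) WAW r2
  cy6 -> i8&i9 (sll+blt) dual
  cy7 -> i10 (st) tail

PAIRS = 3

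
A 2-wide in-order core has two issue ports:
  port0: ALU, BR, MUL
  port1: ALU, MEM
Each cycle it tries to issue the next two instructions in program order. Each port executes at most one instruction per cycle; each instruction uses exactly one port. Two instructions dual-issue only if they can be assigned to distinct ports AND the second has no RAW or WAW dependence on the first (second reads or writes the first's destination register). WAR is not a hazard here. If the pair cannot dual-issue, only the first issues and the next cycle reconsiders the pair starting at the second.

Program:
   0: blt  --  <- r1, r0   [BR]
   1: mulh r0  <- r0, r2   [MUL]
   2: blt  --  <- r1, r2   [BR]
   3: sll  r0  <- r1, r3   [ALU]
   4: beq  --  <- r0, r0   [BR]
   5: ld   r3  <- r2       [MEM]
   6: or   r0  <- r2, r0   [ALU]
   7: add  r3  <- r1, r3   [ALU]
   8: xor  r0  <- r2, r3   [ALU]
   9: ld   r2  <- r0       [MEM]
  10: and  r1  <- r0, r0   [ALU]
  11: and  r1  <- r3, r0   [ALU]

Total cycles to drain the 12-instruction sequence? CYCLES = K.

  cy0 -> i0 (blt) no-port BR/MUL
  cy1 -> i1 (mulh) no-port MUL/BR
  cy2 -> i2,i3 (blt;sll) 2-wide
  cy3 -> i4,i5 (beq;ld) 2-wide
  cy4 -> i6,i7 (or;add) 2-wide
  cy5 -> i8 (xor) RAW r0
  cy6 -> i9,i10 (ld;and) 2-wide
  cy7 -> i11 (and) tail

CYCLES = 8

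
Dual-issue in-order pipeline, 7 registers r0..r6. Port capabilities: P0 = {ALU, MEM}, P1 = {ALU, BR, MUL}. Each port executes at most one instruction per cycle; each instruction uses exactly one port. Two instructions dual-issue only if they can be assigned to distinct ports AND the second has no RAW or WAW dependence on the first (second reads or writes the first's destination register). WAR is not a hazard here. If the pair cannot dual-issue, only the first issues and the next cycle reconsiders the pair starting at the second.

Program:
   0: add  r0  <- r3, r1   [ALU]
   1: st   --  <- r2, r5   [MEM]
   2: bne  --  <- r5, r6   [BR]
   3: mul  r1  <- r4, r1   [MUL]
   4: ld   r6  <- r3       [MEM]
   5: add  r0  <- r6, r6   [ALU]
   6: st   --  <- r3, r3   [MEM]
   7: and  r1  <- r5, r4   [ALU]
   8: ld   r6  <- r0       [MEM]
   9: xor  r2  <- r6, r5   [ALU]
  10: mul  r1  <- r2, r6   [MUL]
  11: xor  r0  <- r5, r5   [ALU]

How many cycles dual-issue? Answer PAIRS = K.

PAIRS = 5

0. add.ALU;st.MEM @i0/i1  | dual
1. bne.BR @i2  | no-port BR/MUL
2. mul.MUL;ld.MEM @i3/i4  | dual
3. add.ALU;st.MEM @i5/i6  | dual
4. and.ALU;ld.MEM @i7/i8  | dual
5. xor.ALU @i9  | RAW r2
6. mul.MUL;xor.ALU @i10/i11  | dual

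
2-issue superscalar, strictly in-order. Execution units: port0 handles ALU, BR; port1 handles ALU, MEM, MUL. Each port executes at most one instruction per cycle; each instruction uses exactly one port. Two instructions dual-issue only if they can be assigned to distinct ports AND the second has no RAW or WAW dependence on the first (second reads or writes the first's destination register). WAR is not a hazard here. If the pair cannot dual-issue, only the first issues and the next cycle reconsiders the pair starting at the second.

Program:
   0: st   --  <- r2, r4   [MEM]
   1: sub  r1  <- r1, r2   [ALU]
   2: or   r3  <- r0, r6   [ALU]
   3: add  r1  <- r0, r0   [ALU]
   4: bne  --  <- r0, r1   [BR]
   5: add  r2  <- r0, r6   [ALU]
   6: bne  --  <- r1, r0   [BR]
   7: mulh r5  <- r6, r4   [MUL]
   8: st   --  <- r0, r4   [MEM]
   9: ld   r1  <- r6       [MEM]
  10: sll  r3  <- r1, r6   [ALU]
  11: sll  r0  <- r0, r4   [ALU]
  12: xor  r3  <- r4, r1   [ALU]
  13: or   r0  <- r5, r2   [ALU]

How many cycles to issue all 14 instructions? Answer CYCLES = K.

CYCLES = 8

#0 head=0: st.MEM;sub.ALU i0/i1 2-wide
#1 head=2: or.ALU;add.ALU i2/i3 2-wide
#2 head=4: bne.BR;add.ALU i4/i5 2-wide
#3 head=6: bne.BR;mulh.MUL i6/i7 2-wide
#4 head=8: st.MEM i8 no-port MEM/MEM
#5 head=9: ld.MEM i9 RAW r1
#6 head=10: sll.ALU;sll.ALU i10/i11 2-wide
#7 head=12: xor.ALU;or.ALU i12/i13 2-wide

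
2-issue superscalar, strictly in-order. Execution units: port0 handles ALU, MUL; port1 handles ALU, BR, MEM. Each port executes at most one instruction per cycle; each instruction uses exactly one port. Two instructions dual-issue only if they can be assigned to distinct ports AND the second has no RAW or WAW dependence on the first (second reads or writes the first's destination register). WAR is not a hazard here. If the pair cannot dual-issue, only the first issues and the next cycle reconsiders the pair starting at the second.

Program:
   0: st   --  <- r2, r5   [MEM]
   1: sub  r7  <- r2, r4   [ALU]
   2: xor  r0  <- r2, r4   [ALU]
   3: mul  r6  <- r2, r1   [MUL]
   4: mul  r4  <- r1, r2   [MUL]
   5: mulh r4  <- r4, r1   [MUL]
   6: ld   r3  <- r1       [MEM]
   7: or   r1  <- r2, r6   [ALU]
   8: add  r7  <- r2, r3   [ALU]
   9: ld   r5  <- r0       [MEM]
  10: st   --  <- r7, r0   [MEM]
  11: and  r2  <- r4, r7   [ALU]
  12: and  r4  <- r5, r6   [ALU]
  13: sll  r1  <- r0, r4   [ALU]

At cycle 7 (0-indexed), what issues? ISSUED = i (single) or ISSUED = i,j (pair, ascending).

ISSUED = 12

#0 head=0: st.MEM;sub.ALU i0/i1 2-wide
#1 head=2: xor.ALU;mul.MUL i2/i3 2-wide
#2 head=4: mul.MUL i4 no-port MUL/MUL
#3 head=5: mulh.MUL;ld.MEM i5/i6 2-wide
#4 head=7: or.ALU;add.ALU i7/i8 2-wide
#5 head=9: ld.MEM i9 no-port MEM/MEM
#6 head=10: st.MEM;and.ALU i10/i11 2-wide
#7 head=12: and.ALU i12 RAW r4
#8 head=13: sll.ALU i13 tail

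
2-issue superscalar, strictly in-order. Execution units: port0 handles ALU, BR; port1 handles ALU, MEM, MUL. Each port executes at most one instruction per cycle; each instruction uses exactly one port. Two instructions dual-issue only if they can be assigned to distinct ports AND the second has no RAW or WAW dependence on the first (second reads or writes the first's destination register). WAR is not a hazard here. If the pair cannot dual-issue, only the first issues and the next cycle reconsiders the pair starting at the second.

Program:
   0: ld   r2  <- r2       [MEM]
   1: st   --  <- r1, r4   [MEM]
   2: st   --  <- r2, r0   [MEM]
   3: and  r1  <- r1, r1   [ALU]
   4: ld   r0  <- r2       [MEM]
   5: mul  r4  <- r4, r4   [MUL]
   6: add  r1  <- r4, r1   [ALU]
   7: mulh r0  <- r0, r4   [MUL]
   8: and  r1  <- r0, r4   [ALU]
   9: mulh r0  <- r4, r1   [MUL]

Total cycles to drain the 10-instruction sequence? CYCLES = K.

t=0 i0:ld ; no-port MEM/MEM
t=1 i1:st ; no-port MEM/MEM
t=2 i2+i3:st+and ; dual
t=3 i4:ld ; no-port MEM/MUL
t=4 i5:mul ; RAW r4
t=5 i6+i7:add+mulh ; dual
t=6 i8:and ; RAW r1
t=7 i9:mulh ; tail

CYCLES = 8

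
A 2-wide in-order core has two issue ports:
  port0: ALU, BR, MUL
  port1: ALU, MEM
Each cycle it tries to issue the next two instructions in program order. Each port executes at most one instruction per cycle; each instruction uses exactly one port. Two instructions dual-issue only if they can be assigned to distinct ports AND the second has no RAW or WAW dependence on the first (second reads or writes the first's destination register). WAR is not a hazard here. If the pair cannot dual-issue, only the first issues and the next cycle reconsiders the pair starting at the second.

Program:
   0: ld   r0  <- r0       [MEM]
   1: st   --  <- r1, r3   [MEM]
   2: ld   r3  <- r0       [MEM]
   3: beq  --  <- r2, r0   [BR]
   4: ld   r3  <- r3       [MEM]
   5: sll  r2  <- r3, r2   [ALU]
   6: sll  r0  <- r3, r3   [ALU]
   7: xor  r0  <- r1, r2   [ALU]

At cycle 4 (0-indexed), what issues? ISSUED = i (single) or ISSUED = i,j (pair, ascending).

  cy0 -> i0 (ld) no-port MEM/MEM
  cy1 -> i1 (st) no-port MEM/MEM
  cy2 -> i2&i3 (ld/beq) 2-wide
  cy3 -> i4 (ld) RAW r3
  cy4 -> i5&i6 (sll/sll) 2-wide
  cy5 -> i7 (xor) tail

ISSUED = 5,6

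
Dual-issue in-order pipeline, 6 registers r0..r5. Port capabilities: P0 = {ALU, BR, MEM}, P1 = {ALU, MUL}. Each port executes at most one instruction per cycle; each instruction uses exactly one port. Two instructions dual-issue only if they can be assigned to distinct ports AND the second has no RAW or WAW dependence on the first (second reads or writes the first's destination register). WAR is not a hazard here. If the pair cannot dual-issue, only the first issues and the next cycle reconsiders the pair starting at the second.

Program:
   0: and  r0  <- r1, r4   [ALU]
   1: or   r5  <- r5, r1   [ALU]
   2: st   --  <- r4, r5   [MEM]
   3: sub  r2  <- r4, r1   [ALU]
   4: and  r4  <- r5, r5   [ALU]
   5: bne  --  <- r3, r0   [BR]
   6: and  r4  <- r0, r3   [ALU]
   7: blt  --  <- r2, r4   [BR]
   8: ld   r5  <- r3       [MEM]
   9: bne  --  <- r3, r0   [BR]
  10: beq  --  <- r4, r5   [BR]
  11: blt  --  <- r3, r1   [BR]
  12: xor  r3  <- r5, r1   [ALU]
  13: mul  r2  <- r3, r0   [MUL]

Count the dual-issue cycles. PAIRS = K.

PAIRS = 4

  cy0 -> i0/i1 (and;or) dual
  cy1 -> i2/i3 (st;sub) dual
  cy2 -> i4/i5 (and;bne) dual
  cy3 -> i6 (and) RAW r4
  cy4 -> i7 (blt) no-port BR/MEM
  cy5 -> i8 (ld) no-port MEM/BR
  cy6 -> i9 (bne) no-port BR/BR
  cy7 -> i10 (beq) no-port BR/BR
  cy8 -> i11/i12 (blt;xor) dual
  cy9 -> i13 (mul) tail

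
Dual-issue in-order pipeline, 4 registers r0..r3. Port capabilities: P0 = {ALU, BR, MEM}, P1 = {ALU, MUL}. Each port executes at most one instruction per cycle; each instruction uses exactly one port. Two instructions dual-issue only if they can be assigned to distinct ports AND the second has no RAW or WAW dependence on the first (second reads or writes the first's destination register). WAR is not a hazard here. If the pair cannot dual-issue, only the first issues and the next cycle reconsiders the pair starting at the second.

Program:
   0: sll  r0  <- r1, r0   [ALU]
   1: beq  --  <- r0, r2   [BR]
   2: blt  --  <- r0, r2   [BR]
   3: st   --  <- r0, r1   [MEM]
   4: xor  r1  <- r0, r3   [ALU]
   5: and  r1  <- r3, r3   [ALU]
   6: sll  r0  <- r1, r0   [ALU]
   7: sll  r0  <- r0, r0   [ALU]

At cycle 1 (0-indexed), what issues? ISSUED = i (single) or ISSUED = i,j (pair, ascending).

0. sll.ALU @i0  | RAW r0
1. beq.BR @i1  | no-port BR/BR
2. blt.BR @i2  | no-port BR/MEM
3. st.MEM/xor.ALU @i3&i4  | dual
4. and.ALU @i5  | RAW r1
5. sll.ALU @i6  | RAW+WAW r0
6. sll.ALU @i7  | tail

ISSUED = 1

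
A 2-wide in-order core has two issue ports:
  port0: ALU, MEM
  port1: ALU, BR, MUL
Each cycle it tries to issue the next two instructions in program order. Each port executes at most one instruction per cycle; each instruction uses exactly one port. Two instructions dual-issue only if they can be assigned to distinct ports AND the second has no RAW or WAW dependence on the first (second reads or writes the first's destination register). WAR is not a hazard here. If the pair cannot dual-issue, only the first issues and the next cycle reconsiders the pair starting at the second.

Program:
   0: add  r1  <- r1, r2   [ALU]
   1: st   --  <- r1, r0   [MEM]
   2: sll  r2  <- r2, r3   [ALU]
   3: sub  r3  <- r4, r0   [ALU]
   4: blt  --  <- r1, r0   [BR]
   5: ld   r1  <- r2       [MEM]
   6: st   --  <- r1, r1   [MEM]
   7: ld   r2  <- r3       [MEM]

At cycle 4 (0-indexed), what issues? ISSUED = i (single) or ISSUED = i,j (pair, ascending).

ISSUED = 6

0. add.ALU @i0  | RAW r1
1. st.MEM sll.ALU @i1,i2  | dual
2. sub.ALU blt.BR @i3,i4  | dual
3. ld.MEM @i5  | no-port MEM/MEM
4. st.MEM @i6  | no-port MEM/MEM
5. ld.MEM @i7  | tail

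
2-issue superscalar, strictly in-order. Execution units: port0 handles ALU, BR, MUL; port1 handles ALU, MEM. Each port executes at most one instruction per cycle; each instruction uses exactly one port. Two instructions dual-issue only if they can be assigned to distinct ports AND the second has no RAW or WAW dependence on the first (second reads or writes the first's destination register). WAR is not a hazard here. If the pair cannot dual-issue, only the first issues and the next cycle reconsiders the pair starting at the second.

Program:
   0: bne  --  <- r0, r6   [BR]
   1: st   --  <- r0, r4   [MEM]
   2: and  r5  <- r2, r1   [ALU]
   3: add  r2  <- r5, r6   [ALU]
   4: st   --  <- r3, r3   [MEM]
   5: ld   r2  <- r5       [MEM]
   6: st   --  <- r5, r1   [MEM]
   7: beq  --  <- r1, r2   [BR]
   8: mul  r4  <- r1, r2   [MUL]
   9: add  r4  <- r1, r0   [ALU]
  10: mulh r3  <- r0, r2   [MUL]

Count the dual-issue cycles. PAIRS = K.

#0 head=0: bne.BR st.MEM i0&i1 2-wide
#1 head=2: and.ALU i2 RAW r5
#2 head=3: add.ALU st.MEM i3&i4 2-wide
#3 head=5: ld.MEM i5 no-port MEM/MEM
#4 head=6: st.MEM beq.BR i6&i7 2-wide
#5 head=8: mul.MUL i8 WAW r4
#6 head=9: add.ALU mulh.MUL i9&i10 2-wide

PAIRS = 4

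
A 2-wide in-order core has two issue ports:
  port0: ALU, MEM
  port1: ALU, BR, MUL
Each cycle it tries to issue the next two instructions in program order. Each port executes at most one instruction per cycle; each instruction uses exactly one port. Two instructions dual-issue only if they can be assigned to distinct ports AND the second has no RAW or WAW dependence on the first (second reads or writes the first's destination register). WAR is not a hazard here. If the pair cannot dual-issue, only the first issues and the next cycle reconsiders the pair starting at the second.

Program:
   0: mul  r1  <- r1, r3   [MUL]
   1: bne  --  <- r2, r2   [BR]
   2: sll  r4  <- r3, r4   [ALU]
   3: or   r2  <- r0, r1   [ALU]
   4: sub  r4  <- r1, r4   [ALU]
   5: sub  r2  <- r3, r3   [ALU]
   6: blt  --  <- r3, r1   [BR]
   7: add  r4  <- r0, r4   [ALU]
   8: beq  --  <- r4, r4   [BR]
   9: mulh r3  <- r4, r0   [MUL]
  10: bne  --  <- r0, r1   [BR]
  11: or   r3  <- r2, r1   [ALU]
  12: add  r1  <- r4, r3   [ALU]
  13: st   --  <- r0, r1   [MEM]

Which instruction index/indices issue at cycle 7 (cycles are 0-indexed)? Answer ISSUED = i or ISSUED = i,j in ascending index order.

ISSUED = 10,11

t=0 i0:mul.MUL ; no-port MUL/BR
t=1 i1/i2:bne.BR sll.ALU ; dual
t=2 i3/i4:or.ALU sub.ALU ; dual
t=3 i5/i6:sub.ALU blt.BR ; dual
t=4 i7:add.ALU ; RAW r4
t=5 i8:beq.BR ; no-port BR/MUL
t=6 i9:mulh.MUL ; no-port MUL/BR
t=7 i10/i11:bne.BR or.ALU ; dual
t=8 i12:add.ALU ; RAW r1
t=9 i13:st.MEM ; tail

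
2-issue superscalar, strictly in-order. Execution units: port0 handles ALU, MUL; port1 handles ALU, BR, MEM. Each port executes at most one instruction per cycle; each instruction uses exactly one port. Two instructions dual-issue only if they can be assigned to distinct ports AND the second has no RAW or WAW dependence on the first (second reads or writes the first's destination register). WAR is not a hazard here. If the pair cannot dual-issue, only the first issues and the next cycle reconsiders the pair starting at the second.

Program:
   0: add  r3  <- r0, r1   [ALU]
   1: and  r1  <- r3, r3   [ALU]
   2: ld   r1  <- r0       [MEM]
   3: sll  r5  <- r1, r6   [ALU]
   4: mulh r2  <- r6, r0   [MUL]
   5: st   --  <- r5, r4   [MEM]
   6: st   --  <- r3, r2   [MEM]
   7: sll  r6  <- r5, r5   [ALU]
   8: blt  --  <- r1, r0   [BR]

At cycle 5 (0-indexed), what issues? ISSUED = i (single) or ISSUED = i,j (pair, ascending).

c0: i0 add  RAW r3
c1: i1 and  WAW r1
c2: i2 ld  RAW r1
c3: i3/i4 sll+mulh  dual
c4: i5 st  no-port MEM/MEM
c5: i6/i7 st+sll  dual
c6: i8 blt  tail

ISSUED = 6,7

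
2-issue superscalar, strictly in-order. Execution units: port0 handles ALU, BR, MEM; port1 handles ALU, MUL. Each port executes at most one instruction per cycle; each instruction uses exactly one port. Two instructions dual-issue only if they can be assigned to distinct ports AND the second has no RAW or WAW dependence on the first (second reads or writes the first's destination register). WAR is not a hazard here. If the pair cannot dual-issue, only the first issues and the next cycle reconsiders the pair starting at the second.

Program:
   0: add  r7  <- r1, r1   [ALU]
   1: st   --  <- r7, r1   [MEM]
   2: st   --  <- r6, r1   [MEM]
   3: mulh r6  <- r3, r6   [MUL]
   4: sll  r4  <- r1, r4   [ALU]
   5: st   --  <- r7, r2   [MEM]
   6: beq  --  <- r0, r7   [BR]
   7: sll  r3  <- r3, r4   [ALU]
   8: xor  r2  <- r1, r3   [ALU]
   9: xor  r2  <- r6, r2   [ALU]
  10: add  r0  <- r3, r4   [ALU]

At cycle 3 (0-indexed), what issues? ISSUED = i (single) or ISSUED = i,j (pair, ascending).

#0 head=0: add.ALU i0 RAW r7
#1 head=1: st.MEM i1 no-port MEM/MEM
#2 head=2: st.MEM/mulh.MUL i2&i3 dual
#3 head=4: sll.ALU/st.MEM i4&i5 dual
#4 head=6: beq.BR/sll.ALU i6&i7 dual
#5 head=8: xor.ALU i8 RAW+WAW r2
#6 head=9: xor.ALU/add.ALU i9&i10 dual

ISSUED = 4,5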